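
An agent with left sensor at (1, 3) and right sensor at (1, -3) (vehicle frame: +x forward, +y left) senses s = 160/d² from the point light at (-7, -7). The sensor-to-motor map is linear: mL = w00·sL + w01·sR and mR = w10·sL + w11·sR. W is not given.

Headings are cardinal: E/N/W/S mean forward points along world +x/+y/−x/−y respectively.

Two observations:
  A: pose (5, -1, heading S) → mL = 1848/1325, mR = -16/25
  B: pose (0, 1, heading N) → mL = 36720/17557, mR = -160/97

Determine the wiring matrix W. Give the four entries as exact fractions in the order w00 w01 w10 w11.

obs A: pose=(5,-1,S) → sL=16/25, sR=80/53, mL=1848/1325, mR=-16/25
obs B: pose=(0,1,N) → sL=160/97, sR=160/181, mL=36720/17557, mR=-160/97
sensor matrix S = [[16/25, 80/53], [160/97, 160/181]]; det S = -8951808/4652605
solve [mL_A; mL_B] = S·[w00; w01] and [mR_A; mR_B] = S·[w10; w11]:
  w00 = 1, w01 = 1/2, w10 = -1, w11 = 0

1 1/2 -1 0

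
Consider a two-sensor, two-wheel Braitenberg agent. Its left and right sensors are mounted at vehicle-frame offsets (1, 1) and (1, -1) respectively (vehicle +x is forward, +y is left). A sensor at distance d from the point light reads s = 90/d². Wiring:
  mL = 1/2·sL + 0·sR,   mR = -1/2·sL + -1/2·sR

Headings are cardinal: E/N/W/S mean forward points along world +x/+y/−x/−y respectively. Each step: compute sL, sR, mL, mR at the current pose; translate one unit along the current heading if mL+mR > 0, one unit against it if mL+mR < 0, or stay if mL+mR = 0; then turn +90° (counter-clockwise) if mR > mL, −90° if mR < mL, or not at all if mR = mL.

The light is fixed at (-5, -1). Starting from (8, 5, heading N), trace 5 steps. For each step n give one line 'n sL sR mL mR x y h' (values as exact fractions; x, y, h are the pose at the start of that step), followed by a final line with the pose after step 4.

0 90/193 18/49 45/193 -3942/9457 8 5 N
1 45/116 45/106 45/232 -4995/12296 8 4 E
2 18/37 90/137 9/37 -2898/5069 7 4 S
3 45/73 9/17 45/146 -711/1241 7 5 W
4 90/193 18/49 45/193 -3942/9457 8 5 N
final 8 4 E

n=0: pose=(8,5,N); sL=90/193, sR=18/49; mL=45/193, mR=-3942/9457; mL+mR=-9/49 → advance -1; mR−mL=-6147/9457 → turn -1·90°
n=1: pose=(8,4,E); sL=45/116, sR=45/106; mL=45/232, mR=-4995/12296; mL+mR=-45/212 → advance -1; mR−mL=-1845/3074 → turn -1·90°
n=2: pose=(7,4,S); sL=18/37, sR=90/137; mL=9/37, mR=-2898/5069; mL+mR=-45/137 → advance -1; mR−mL=-4131/5069 → turn -1·90°
n=3: pose=(7,5,W); sL=45/73, sR=9/17; mL=45/146, mR=-711/1241; mL+mR=-9/34 → advance -1; mR−mL=-2187/2482 → turn -1·90°
n=4: pose=(8,5,N); sL=90/193, sR=18/49; mL=45/193, mR=-3942/9457; mL+mR=-9/49 → advance -1; mR−mL=-6147/9457 → turn -1·90°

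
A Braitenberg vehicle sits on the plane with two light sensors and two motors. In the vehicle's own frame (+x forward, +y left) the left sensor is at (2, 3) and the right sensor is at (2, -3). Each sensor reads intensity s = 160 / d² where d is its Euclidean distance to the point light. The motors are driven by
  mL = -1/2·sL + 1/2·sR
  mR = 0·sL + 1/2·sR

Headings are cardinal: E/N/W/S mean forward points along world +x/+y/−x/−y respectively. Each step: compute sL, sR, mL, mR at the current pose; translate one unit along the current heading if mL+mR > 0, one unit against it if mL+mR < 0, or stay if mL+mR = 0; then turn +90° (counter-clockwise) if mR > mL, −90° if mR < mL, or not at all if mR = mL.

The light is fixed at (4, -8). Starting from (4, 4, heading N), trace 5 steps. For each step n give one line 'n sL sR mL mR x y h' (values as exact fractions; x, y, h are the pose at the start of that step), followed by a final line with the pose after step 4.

n=0: pose=(4,4,N); sL=32/41, sR=32/41; mL=0, mR=16/41; mL+mR=16/41 → advance +1; mR−mL=16/41 → turn +1·90°
n=1: pose=(4,5,W); sL=20/13, sR=8/13; mL=-6/13, mR=4/13; mL+mR=-2/13 → advance -1; mR−mL=10/13 → turn +1·90°
n=2: pose=(5,5,S); sL=160/137, sR=32/25; mL=192/3425, mR=16/25; mL+mR=2384/3425 → advance +1; mR−mL=80/137 → turn +1·90°
n=3: pose=(5,4,E); sL=80/117, sR=16/9; mL=64/117, mR=8/9; mL+mR=56/39 → advance +1; mR−mL=40/117 → turn +1·90°
n=4: pose=(6,4,N); sL=160/197, sR=160/221; mL=-1920/43537, mR=80/221; mL+mR=13840/43537 → advance +1; mR−mL=80/197 → turn +1·90°

0 32/41 32/41 0 16/41 4 4 N
1 20/13 8/13 -6/13 4/13 4 5 W
2 160/137 32/25 192/3425 16/25 5 5 S
3 80/117 16/9 64/117 8/9 5 4 E
4 160/197 160/221 -1920/43537 80/221 6 4 N
final 6 5 W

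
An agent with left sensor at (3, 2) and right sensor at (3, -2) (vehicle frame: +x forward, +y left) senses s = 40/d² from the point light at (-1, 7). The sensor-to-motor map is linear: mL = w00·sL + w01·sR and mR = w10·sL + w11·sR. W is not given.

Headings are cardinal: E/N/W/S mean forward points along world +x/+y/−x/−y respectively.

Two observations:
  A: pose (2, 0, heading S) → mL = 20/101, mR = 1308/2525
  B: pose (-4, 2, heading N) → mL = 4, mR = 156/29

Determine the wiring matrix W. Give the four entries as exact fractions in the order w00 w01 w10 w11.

obs A: pose=(2,0,S) → sL=8/25, sR=40/101, mL=20/101, mR=1308/2525
obs B: pose=(-4,2,N) → sL=40/29, sR=8, mL=4, mR=156/29
sensor matrix S = [[8/25, 40/101], [40/29, 8]]; det S = 147456/73225
solve [mL_A; mL_B] = S·[w00; w01] and [mR_A; mR_B] = S·[w10; w11]:
  w00 = 0, w01 = 1/2, w10 = 1, w11 = 1/2

0 1/2 1 1/2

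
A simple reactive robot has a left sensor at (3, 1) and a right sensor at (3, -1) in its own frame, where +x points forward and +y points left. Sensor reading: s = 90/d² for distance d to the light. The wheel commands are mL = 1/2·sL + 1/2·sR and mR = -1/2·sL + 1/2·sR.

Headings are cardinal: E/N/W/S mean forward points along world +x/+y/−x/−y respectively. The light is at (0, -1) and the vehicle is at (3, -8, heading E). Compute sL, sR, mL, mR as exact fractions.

left sensor world pos  = (6, -7); dL² = 72
right sensor world pos = (6, -9); dR² = 100
sL = 90/72 = 5/4
sR = 90/100 = 9/10
mL = 1/2·sL + 1/2·sR = 43/40
mR = -1/2·sL + 1/2·sR = -7/40

5/4 9/10 43/40 -7/40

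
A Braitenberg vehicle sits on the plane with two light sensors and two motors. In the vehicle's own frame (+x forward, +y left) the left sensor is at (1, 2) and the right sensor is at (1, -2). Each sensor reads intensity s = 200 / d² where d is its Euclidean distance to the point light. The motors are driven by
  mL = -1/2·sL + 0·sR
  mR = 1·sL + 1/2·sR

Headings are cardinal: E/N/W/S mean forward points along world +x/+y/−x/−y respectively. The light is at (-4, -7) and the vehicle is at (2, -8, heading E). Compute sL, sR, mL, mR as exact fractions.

left sensor world pos  = (3, -6); dL² = 50
right sensor world pos = (3, -10); dR² = 58
sL = 200/50 = 4
sR = 200/58 = 100/29
mL = -1/2·sL + 0·sR = -2
mR = 1·sL + 1/2·sR = 166/29

4 100/29 -2 166/29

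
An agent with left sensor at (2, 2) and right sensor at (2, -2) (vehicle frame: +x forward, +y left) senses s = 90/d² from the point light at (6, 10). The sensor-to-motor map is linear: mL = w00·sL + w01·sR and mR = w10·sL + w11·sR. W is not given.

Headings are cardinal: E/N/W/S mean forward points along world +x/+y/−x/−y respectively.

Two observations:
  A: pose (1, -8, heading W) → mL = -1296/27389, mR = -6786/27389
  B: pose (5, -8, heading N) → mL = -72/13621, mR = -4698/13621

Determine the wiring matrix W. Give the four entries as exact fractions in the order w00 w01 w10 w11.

obs A: pose=(1,-8,W) → sL=90/449, sR=18/61, mL=-1296/27389, mR=-6786/27389
obs B: pose=(5,-8,N) → sL=18/53, sR=90/257, mL=-72/13621, mR=-4698/13621
sensor matrix S = [[90/449, 18/61], [18/53, 90/257]]; det S = -11200032/373065569
solve [mL_A; mL_B] = S·[w00; w01] and [mR_A; mR_B] = S·[w10; w11]:
  w00 = 1/2, w01 = -1/2, w10 = -1/2, w11 = -1/2

1/2 -1/2 -1/2 -1/2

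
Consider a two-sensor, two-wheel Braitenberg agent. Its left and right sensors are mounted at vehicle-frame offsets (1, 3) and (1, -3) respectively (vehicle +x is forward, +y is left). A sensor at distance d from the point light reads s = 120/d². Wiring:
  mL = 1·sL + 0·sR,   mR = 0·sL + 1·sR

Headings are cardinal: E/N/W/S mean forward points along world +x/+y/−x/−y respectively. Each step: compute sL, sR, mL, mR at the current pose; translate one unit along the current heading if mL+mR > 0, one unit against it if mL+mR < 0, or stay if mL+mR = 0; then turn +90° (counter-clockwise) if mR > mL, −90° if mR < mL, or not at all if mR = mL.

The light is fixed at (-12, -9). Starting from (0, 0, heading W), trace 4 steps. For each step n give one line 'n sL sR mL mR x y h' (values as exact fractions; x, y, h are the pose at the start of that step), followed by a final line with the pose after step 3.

n=0: pose=(0,0,W); sL=120/157, sR=24/53; mL=120/157, mR=24/53; mL+mR=10128/8321 → advance +1; mR−mL=-2592/8321 → turn -1·90°
n=1: pose=(-1,0,N); sL=30/41, sR=15/37; mL=30/41, mR=15/37; mL+mR=1725/1517 → advance +1; mR−mL=-495/1517 → turn -1·90°
n=2: pose=(-1,1,E); sL=120/313, sR=120/193; mL=120/313, mR=120/193; mL+mR=60720/60409 → advance +1; mR−mL=14400/60409 → turn +1·90°
n=3: pose=(0,1,N); sL=60/101, sR=60/173; mL=60/101, mR=60/173; mL+mR=16440/17473 → advance +1; mR−mL=-4320/17473 → turn -1·90°

0 120/157 24/53 120/157 24/53 0 0 W
1 30/41 15/37 30/41 15/37 -1 0 N
2 120/313 120/193 120/313 120/193 -1 1 E
3 60/101 60/173 60/101 60/173 0 1 N
final 0 2 E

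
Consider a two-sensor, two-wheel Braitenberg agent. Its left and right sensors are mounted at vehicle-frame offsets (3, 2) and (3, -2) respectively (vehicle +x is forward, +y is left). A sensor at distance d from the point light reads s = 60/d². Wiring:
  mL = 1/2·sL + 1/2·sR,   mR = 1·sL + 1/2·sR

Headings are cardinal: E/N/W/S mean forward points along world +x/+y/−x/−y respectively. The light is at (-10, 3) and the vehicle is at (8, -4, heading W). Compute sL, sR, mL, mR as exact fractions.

10/51 6/25 278/1275 403/1275

left sensor world pos  = (5, -6); dL² = 306
right sensor world pos = (5, -2); dR² = 250
sL = 60/306 = 10/51
sR = 60/250 = 6/25
mL = 1/2·sL + 1/2·sR = 278/1275
mR = 1·sL + 1/2·sR = 403/1275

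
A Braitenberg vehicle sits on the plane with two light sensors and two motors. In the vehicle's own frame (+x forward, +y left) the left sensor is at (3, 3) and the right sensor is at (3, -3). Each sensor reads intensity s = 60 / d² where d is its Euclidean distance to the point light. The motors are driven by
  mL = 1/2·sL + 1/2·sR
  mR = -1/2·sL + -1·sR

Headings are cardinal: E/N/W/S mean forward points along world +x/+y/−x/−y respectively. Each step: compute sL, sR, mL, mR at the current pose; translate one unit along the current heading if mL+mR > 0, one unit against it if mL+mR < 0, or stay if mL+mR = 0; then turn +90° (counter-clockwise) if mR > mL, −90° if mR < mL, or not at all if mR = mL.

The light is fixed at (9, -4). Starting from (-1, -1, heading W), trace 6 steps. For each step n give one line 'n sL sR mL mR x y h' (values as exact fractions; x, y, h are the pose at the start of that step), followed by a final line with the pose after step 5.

0 60/169 12/41 2244/6929 -3258/6929 -1 -1 W
1 1/3 5/6 7/12 -1 0 -1 N
2 60/61 60/37 2940/2257 -4770/2257 0 -2 E
3 6/5 6/17 66/85 -81/85 -1 -2 S
4 60/169 12/41 2244/6929 -3258/6929 -1 -1 W
5 1/3 5/6 7/12 -1 0 -1 N
final 0 -2 E

n=0: pose=(-1,-1,W); sL=60/169, sR=12/41; mL=2244/6929, mR=-3258/6929; mL+mR=-6/41 → advance -1; mR−mL=-5502/6929 → turn -1·90°
n=1: pose=(0,-1,N); sL=1/3, sR=5/6; mL=7/12, mR=-1; mL+mR=-5/12 → advance -1; mR−mL=-19/12 → turn -1·90°
n=2: pose=(0,-2,E); sL=60/61, sR=60/37; mL=2940/2257, mR=-4770/2257; mL+mR=-30/37 → advance -1; mR−mL=-7710/2257 → turn -1·90°
n=3: pose=(-1,-2,S); sL=6/5, sR=6/17; mL=66/85, mR=-81/85; mL+mR=-3/17 → advance -1; mR−mL=-147/85 → turn -1·90°
n=4: pose=(-1,-1,W); sL=60/169, sR=12/41; mL=2244/6929, mR=-3258/6929; mL+mR=-6/41 → advance -1; mR−mL=-5502/6929 → turn -1·90°
n=5: pose=(0,-1,N); sL=1/3, sR=5/6; mL=7/12, mR=-1; mL+mR=-5/12 → advance -1; mR−mL=-19/12 → turn -1·90°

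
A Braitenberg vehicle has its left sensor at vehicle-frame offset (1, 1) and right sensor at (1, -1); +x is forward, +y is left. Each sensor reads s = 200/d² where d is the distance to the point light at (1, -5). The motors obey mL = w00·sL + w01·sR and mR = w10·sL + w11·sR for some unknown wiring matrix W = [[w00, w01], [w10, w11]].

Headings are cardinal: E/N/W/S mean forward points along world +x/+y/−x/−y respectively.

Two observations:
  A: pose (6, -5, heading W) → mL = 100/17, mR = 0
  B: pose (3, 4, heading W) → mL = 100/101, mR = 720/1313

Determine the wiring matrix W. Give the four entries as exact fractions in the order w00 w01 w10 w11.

0 1/2 1/2 -1/2

obs A: pose=(6,-5,W) → sL=200/17, sR=200/17, mL=100/17, mR=0
obs B: pose=(3,4,W) → sL=40/13, sR=200/101, mL=100/101, mR=720/1313
sensor matrix S = [[200/17, 200/17], [40/13, 200/101]]; det S = -288000/22321
solve [mL_A; mL_B] = S·[w00; w01] and [mR_A; mR_B] = S·[w10; w11]:
  w00 = 0, w01 = 1/2, w10 = 1/2, w11 = -1/2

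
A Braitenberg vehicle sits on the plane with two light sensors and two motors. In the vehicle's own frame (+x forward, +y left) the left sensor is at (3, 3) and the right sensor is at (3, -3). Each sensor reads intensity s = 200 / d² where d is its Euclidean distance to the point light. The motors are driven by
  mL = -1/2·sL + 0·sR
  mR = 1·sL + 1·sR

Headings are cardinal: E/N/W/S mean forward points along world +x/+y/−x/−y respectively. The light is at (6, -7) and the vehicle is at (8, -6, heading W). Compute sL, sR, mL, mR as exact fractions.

40 200/17 -20 880/17

left sensor world pos  = (5, -9); dL² = 5
right sensor world pos = (5, -3); dR² = 17
sL = 200/5 = 40
sR = 200/17 = 200/17
mL = -1/2·sL + 0·sR = -20
mR = 1·sL + 1·sR = 880/17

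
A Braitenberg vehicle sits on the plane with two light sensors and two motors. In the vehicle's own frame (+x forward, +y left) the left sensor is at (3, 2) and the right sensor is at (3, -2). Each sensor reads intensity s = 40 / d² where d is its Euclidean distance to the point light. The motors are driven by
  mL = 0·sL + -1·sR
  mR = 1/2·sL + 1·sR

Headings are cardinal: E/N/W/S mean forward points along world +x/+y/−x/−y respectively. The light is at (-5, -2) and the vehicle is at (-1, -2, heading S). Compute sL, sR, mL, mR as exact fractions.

8/9 40/13 -40/13 412/117

left sensor world pos  = (1, -5); dL² = 45
right sensor world pos = (-3, -5); dR² = 13
sL = 40/45 = 8/9
sR = 40/13 = 40/13
mL = 0·sL + -1·sR = -40/13
mR = 1/2·sL + 1·sR = 412/117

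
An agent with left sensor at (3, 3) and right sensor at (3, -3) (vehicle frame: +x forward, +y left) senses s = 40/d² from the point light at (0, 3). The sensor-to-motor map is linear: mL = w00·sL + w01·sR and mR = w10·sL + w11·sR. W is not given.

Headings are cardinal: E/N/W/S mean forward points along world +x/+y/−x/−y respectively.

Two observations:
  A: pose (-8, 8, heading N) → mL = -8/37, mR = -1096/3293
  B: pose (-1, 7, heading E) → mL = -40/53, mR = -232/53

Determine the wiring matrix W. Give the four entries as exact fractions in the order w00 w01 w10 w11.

obs A: pose=(-8,8,N) → sL=8/37, sR=40/89, mL=-8/37, mR=-1096/3293
obs B: pose=(-1,7,E) → sL=40/53, sR=8, mL=-40/53, mR=-232/53
sensor matrix S = [[8/37, 40/89], [40/53, 8]]; det S = 242688/174529
solve [mL_A; mL_B] = S·[w00; w01] and [mR_A; mR_B] = S·[w10; w11]:
  w00 = -1, w01 = 0, w10 = -1/2, w11 = -1/2

-1 0 -1/2 -1/2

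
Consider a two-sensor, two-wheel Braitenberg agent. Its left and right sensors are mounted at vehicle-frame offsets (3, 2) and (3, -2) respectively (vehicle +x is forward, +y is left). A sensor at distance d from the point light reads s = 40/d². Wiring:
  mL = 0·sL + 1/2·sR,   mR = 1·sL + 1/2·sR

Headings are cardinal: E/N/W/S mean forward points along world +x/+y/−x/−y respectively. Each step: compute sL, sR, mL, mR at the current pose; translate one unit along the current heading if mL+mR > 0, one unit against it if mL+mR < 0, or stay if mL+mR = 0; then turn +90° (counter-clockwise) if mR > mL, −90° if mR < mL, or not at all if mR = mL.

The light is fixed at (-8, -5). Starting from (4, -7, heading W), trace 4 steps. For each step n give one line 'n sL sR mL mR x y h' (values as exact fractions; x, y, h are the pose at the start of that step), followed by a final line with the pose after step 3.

0 40/97 40/81 20/81 5180/7857 4 -7 W
1 20/97 20/53 10/53 2030/5141 3 -7 S
2 40/197 40/221 20/221 12780/43537 3 -8 E
3 2/5 10/49 5/49 123/245 4 -8 N
final 4 -7 W

n=0: pose=(4,-7,W); sL=40/97, sR=40/81; mL=20/81, mR=5180/7857; mL+mR=7120/7857 → advance +1; mR−mL=40/97 → turn +1·90°
n=1: pose=(3,-7,S); sL=20/97, sR=20/53; mL=10/53, mR=2030/5141; mL+mR=3000/5141 → advance +1; mR−mL=20/97 → turn +1·90°
n=2: pose=(3,-8,E); sL=40/197, sR=40/221; mL=20/221, mR=12780/43537; mL+mR=16720/43537 → advance +1; mR−mL=40/197 → turn +1·90°
n=3: pose=(4,-8,N); sL=2/5, sR=10/49; mL=5/49, mR=123/245; mL+mR=148/245 → advance +1; mR−mL=2/5 → turn +1·90°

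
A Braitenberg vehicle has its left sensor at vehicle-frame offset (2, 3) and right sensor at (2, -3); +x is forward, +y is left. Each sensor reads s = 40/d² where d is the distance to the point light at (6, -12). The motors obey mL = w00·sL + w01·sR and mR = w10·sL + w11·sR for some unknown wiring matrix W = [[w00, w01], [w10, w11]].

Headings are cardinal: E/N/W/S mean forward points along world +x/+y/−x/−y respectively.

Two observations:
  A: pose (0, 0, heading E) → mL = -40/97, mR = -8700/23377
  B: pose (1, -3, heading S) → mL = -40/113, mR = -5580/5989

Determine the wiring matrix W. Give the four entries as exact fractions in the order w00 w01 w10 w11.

obs A: pose=(0,0,E) → sL=40/241, sR=40/97, mL=-40/97, mR=-8700/23377
obs B: pose=(1,-3,S) → sL=40/53, sR=40/113, mL=-40/113, mR=-5580/5989
sensor matrix S = [[40/241, 40/97], [40/53, 40/113]]; det S = -35347200/140004853
solve [mL_A; mL_B] = S·[w00; w01] and [mR_A; mR_B] = S·[w10; w11]:
  w00 = 0, w01 = -1, w10 = -1, w11 = -1/2

0 -1 -1 -1/2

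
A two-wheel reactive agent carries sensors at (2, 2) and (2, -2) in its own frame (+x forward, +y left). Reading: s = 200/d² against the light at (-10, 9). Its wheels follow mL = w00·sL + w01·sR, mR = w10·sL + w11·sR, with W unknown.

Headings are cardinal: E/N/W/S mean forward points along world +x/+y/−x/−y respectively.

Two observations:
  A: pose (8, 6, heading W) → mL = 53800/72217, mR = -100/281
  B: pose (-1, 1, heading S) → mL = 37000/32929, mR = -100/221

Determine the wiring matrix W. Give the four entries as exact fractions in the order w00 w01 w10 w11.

obs A: pose=(8,6,W) → sL=200/281, sR=200/257, mL=53800/72217, mR=-100/281
obs B: pose=(-1,1,S) → sL=200/221, sR=200/149, mL=37000/32929, mR=-100/221
sensor matrix S = [[200/281, 200/257], [200/221, 200/149]]; det S = 597120000/2378033593
solve [mL_A; mL_B] = S·[w00; w01] and [mR_A; mR_B] = S·[w10; w11]:
  w00 = 1/2, w01 = 1/2, w10 = -1/2, w11 = 0

1/2 1/2 -1/2 0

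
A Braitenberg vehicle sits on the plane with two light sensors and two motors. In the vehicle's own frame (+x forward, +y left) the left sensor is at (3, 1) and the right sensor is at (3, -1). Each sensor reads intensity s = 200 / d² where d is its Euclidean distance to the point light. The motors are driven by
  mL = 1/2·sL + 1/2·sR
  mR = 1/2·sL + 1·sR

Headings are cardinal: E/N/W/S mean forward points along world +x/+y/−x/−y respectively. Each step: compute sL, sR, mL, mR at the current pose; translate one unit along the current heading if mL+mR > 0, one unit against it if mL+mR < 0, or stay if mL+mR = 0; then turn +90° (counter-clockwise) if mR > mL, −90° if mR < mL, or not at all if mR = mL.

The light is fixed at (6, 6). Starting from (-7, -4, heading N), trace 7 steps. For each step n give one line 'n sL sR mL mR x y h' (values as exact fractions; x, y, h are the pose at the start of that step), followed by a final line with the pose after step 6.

0 40/49 200/193 8760/9457 13660/9457 -7 -4 N
1 50/89 5/8 845/1424 645/712 -7 -3 W
2 200/313 200/369 68200/115497 99500/115497 -8 -3 S
3 100/101 100/121 11100/12221 16150/12221 -8 -4 E
4 40/49 200/193 8760/9457 13660/9457 -7 -4 N
5 50/89 5/8 845/1424 645/712 -7 -3 W
6 200/313 200/369 68200/115497 99500/115497 -8 -3 S
final -8 -4 E

n=0: pose=(-7,-4,N); sL=40/49, sR=200/193; mL=8760/9457, mR=13660/9457; mL+mR=22420/9457 → advance +1; mR−mL=100/193 → turn +1·90°
n=1: pose=(-7,-3,W); sL=50/89, sR=5/8; mL=845/1424, mR=645/712; mL+mR=2135/1424 → advance +1; mR−mL=5/16 → turn +1·90°
n=2: pose=(-8,-3,S); sL=200/313, sR=200/369; mL=68200/115497, mR=99500/115497; mL+mR=55900/38499 → advance +1; mR−mL=100/369 → turn +1·90°
n=3: pose=(-8,-4,E); sL=100/101, sR=100/121; mL=11100/12221, mR=16150/12221; mL+mR=27250/12221 → advance +1; mR−mL=50/121 → turn +1·90°
n=4: pose=(-7,-4,N); sL=40/49, sR=200/193; mL=8760/9457, mR=13660/9457; mL+mR=22420/9457 → advance +1; mR−mL=100/193 → turn +1·90°
n=5: pose=(-7,-3,W); sL=50/89, sR=5/8; mL=845/1424, mR=645/712; mL+mR=2135/1424 → advance +1; mR−mL=5/16 → turn +1·90°
n=6: pose=(-8,-3,S); sL=200/313, sR=200/369; mL=68200/115497, mR=99500/115497; mL+mR=55900/38499 → advance +1; mR−mL=100/369 → turn +1·90°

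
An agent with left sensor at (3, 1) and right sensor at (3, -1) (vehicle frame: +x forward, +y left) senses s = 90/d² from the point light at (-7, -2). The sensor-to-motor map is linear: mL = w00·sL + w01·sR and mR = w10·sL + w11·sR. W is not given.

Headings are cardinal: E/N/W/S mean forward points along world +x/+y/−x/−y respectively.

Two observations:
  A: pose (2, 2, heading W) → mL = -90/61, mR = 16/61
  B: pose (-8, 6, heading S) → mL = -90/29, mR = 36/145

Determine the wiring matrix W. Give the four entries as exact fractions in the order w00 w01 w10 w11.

obs A: pose=(2,2,W) → sL=2, sR=90/61, mL=-90/61, mR=16/61
obs B: pose=(-8,6,S) → sL=18/5, sR=90/29, mL=-90/29, mR=36/145
sensor matrix S = [[2, 90/61], [18/5, 90/29]]; det S = 1584/1769
solve [mL_A; mL_B] = S·[w00; w01] and [mR_A; mR_B] = S·[w10; w11]:
  w00 = 0, w01 = -1, w10 = 1/2, w11 = -1/2

0 -1 1/2 -1/2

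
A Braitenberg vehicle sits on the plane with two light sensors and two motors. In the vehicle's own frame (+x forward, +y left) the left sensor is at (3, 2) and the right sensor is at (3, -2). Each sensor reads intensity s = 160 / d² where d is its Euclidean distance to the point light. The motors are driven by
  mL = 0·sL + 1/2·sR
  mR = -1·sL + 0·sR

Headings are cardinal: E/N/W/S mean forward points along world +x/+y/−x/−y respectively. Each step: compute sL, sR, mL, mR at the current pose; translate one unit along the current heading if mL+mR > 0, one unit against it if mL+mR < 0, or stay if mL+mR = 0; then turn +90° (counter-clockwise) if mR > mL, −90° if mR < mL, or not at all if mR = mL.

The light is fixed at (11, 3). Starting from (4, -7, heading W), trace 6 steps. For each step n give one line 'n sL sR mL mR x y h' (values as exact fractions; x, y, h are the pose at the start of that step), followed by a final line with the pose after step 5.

0 40/61 40/41 20/41 -40/61 4 -7 W
1 160/113 32/13 16/13 -160/113 5 -7 N
2 16/9 80/89 40/89 -16/9 5 -8 E
3 160/221 160/277 80/277 -160/221 4 -8 S
4 40/61 40/41 20/41 -40/61 4 -7 W
5 160/113 32/13 16/13 -160/113 5 -7 N
final 5 -8 E

n=0: pose=(4,-7,W); sL=40/61, sR=40/41; mL=20/41, mR=-40/61; mL+mR=-420/2501 → advance -1; mR−mL=-2860/2501 → turn -1·90°
n=1: pose=(5,-7,N); sL=160/113, sR=32/13; mL=16/13, mR=-160/113; mL+mR=-272/1469 → advance -1; mR−mL=-3888/1469 → turn -1·90°
n=2: pose=(5,-8,E); sL=16/9, sR=80/89; mL=40/89, mR=-16/9; mL+mR=-1064/801 → advance -1; mR−mL=-1784/801 → turn -1·90°
n=3: pose=(4,-8,S); sL=160/221, sR=160/277; mL=80/277, mR=-160/221; mL+mR=-26640/61217 → advance -1; mR−mL=-62000/61217 → turn -1·90°
n=4: pose=(4,-7,W); sL=40/61, sR=40/41; mL=20/41, mR=-40/61; mL+mR=-420/2501 → advance -1; mR−mL=-2860/2501 → turn -1·90°
n=5: pose=(5,-7,N); sL=160/113, sR=32/13; mL=16/13, mR=-160/113; mL+mR=-272/1469 → advance -1; mR−mL=-3888/1469 → turn -1·90°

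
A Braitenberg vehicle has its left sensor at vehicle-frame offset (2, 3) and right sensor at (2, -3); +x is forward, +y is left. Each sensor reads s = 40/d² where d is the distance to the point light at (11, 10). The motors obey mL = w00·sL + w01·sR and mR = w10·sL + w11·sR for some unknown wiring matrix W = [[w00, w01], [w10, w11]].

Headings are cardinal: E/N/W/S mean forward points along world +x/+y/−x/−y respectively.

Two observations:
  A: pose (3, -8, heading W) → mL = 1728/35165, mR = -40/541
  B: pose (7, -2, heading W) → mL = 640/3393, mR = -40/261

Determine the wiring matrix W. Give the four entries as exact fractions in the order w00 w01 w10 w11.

-1 1 -1 0

obs A: pose=(3,-8,W) → sL=40/541, sR=8/65, mL=1728/35165, mR=-40/541
obs B: pose=(7,-2,W) → sL=40/261, sR=40/117, mL=640/3393, mR=-40/261
sensor matrix S = [[40/541, 8/65], [40/261, 40/117]]; det S = 11776/1835613
solve [mL_A; mL_B] = S·[w00; w01] and [mR_A; mR_B] = S·[w10; w11]:
  w00 = -1, w01 = 1, w10 = -1, w11 = 0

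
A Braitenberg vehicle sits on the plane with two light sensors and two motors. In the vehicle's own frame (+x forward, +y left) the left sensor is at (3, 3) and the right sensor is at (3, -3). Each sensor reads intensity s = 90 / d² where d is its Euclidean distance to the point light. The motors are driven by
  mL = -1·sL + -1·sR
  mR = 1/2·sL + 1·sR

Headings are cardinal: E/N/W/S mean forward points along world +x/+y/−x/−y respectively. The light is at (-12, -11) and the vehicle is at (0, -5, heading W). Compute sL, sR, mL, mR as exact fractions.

left sensor world pos  = (-3, -8); dL² = 90
right sensor world pos = (-3, -2); dR² = 162
sL = 90/90 = 1
sR = 90/162 = 5/9
mL = -1·sL + -1·sR = -14/9
mR = 1/2·sL + 1·sR = 19/18

1 5/9 -14/9 19/18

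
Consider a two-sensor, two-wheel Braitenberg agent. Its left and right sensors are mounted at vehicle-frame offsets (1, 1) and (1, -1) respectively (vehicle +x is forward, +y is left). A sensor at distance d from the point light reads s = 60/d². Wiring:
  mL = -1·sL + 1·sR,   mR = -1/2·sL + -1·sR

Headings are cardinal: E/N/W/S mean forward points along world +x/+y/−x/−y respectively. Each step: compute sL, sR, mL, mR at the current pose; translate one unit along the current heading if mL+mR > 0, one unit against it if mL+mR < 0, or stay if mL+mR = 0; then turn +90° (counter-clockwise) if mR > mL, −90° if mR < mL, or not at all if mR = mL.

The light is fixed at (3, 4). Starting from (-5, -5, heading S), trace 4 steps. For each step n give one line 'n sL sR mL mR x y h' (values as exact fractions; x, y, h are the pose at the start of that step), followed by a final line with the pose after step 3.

0 60/149 60/181 -1920/26969 -14370/26969 -5 -5 S
1 10/27 6/13 32/351 -227/351 -5 -4 W
2 60/113 12/17 336/1921 -1866/1921 -4 -4 N
3 3/5 15/34 -27/170 -63/85 -4 -5 E
final -5 -5 S

n=0: pose=(-5,-5,S); sL=60/149, sR=60/181; mL=-1920/26969, mR=-14370/26969; mL+mR=-90/149 → advance -1; mR−mL=-12450/26969 → turn -1·90°
n=1: pose=(-5,-4,W); sL=10/27, sR=6/13; mL=32/351, mR=-227/351; mL+mR=-5/9 → advance -1; mR−mL=-259/351 → turn -1·90°
n=2: pose=(-4,-4,N); sL=60/113, sR=12/17; mL=336/1921, mR=-1866/1921; mL+mR=-90/113 → advance -1; mR−mL=-2202/1921 → turn -1·90°
n=3: pose=(-4,-5,E); sL=3/5, sR=15/34; mL=-27/170, mR=-63/85; mL+mR=-9/10 → advance -1; mR−mL=-99/170 → turn -1·90°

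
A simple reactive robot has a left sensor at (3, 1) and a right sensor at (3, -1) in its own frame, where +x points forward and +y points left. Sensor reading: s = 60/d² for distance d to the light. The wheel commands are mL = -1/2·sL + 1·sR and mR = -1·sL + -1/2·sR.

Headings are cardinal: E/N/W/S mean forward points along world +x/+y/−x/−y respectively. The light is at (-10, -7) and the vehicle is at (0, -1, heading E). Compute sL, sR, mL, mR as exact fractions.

left sensor world pos  = (3, 0); dL² = 218
right sensor world pos = (3, -2); dR² = 194
sL = 60/218 = 30/109
sR = 60/194 = 30/97
mL = -1/2·sL + 1·sR = 1815/10573
mR = -1·sL + -1/2·sR = -4545/10573

30/109 30/97 1815/10573 -4545/10573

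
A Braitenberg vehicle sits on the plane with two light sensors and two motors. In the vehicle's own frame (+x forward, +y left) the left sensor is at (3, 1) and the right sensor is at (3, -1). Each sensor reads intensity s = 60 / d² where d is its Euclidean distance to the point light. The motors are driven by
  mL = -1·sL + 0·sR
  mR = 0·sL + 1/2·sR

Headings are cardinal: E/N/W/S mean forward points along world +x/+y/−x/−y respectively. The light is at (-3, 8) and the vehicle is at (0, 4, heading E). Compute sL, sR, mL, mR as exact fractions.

left sensor world pos  = (3, 5); dL² = 45
right sensor world pos = (3, 3); dR² = 61
sL = 60/45 = 4/3
sR = 60/61 = 60/61
mL = -1·sL + 0·sR = -4/3
mR = 0·sL + 1/2·sR = 30/61

4/3 60/61 -4/3 30/61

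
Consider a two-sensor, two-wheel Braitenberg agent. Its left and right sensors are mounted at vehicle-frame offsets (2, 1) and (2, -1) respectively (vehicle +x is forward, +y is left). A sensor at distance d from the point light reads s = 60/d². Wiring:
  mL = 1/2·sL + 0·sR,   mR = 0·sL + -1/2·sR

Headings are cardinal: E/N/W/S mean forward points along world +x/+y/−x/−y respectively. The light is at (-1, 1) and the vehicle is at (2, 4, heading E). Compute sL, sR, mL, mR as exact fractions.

left sensor world pos  = (4, 5); dL² = 41
right sensor world pos = (4, 3); dR² = 29
sL = 60/41 = 60/41
sR = 60/29 = 60/29
mL = 1/2·sL + 0·sR = 30/41
mR = 0·sL + -1/2·sR = -30/29

60/41 60/29 30/41 -30/29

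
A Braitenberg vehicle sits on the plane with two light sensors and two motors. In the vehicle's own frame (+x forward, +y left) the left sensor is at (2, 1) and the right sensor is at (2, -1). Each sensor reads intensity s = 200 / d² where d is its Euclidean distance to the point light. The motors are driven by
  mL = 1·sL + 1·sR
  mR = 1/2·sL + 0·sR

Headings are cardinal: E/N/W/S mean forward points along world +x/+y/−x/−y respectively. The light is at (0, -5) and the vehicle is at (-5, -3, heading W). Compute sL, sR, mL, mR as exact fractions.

left sensor world pos  = (-7, -4); dL² = 50
right sensor world pos = (-7, -2); dR² = 58
sL = 200/50 = 4
sR = 200/58 = 100/29
mL = 1·sL + 1·sR = 216/29
mR = 1/2·sL + 0·sR = 2

4 100/29 216/29 2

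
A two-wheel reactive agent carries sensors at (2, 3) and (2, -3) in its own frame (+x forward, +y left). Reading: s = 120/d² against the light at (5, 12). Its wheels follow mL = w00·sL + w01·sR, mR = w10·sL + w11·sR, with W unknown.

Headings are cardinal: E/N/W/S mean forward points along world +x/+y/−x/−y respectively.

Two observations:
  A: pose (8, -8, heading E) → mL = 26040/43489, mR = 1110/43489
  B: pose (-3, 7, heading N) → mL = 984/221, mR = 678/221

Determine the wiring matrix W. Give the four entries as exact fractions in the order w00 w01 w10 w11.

obs A: pose=(8,-8,E) → sL=60/157, sR=60/277, mL=26040/43489, mR=1110/43489
obs B: pose=(-3,7,N) → sL=12/13, sR=60/17, mL=984/221, mR=678/221
sensor matrix S = [[60/157, 60/277], [12/13, 60/17]]; det S = 11041920/9611069
solve [mL_A; mL_B] = S·[w00; w01] and [mR_A; mR_B] = S·[w10; w11]:
  w00 = 1, w01 = 1, w10 = -1/2, w11 = 1

1 1 -1/2 1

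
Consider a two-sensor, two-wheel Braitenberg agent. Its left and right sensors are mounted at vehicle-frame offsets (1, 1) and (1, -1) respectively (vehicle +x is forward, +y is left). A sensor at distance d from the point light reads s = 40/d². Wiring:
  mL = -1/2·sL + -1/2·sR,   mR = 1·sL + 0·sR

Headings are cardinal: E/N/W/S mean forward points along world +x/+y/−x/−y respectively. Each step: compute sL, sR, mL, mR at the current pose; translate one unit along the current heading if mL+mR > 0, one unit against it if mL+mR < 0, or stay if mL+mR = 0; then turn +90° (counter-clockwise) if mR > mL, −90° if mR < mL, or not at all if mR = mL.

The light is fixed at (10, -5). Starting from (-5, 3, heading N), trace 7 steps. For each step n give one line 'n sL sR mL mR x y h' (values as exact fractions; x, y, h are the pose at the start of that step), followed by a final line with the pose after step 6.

0 40/337 40/277 -12280/93349 40/337 -5 3 N
1 10/73 1/8 -153/1168 10/73 -5 2 W
2 40/261 8/65 -2344/16965 40/261 -6 2 S
3 20/137 4/25 -524/3425 20/137 -6 1 E
4 40/373 8/61 -2712/22753 40/373 -7 1 N
5 2/17 1/9 -35/306 2/17 -7 0 W
6 8/61 40/377 -2728/22997 8/61 -8 0 S
final -8 -1 E

n=0: pose=(-5,3,N); sL=40/337, sR=40/277; mL=-12280/93349, mR=40/337; mL+mR=-1200/93349 → advance -1; mR−mL=23360/93349 → turn +1·90°
n=1: pose=(-5,2,W); sL=10/73, sR=1/8; mL=-153/1168, mR=10/73; mL+mR=7/1168 → advance +1; mR−mL=313/1168 → turn +1·90°
n=2: pose=(-6,2,S); sL=40/261, sR=8/65; mL=-2344/16965, mR=40/261; mL+mR=256/16965 → advance +1; mR−mL=1648/5655 → turn +1·90°
n=3: pose=(-6,1,E); sL=20/137, sR=4/25; mL=-524/3425, mR=20/137; mL+mR=-24/3425 → advance -1; mR−mL=1024/3425 → turn +1·90°
n=4: pose=(-7,1,N); sL=40/373, sR=8/61; mL=-2712/22753, mR=40/373; mL+mR=-272/22753 → advance -1; mR−mL=5152/22753 → turn +1·90°
n=5: pose=(-7,0,W); sL=2/17, sR=1/9; mL=-35/306, mR=2/17; mL+mR=1/306 → advance +1; mR−mL=71/306 → turn +1·90°
n=6: pose=(-8,0,S); sL=8/61, sR=40/377; mL=-2728/22997, mR=8/61; mL+mR=288/22997 → advance +1; mR−mL=5744/22997 → turn +1·90°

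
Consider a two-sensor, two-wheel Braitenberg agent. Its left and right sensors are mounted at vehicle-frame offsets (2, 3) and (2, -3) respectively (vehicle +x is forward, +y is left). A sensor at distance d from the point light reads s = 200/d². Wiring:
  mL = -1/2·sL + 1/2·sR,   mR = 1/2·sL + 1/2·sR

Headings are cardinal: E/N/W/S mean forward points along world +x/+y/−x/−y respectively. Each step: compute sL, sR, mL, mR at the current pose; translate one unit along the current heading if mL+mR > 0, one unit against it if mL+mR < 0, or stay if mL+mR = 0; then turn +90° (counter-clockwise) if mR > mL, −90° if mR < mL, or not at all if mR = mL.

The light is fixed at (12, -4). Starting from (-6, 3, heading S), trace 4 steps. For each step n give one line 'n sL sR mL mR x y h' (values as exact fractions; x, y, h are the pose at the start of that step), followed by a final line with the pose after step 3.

0 4/5 100/233 -216/1165 716/1165 -6 3 S
1 200/337 40/53 1440/17861 12040/17861 -6 2 E
2 25/58 10/13 255/1508 905/1508 -5 2 N
3 200/377 200/461 -8400/173797 83800/173797 -5 3 W
final -6 3 S

n=0: pose=(-6,3,S); sL=4/5, sR=100/233; mL=-216/1165, mR=716/1165; mL+mR=100/233 → advance +1; mR−mL=4/5 → turn +1·90°
n=1: pose=(-6,2,E); sL=200/337, sR=40/53; mL=1440/17861, mR=12040/17861; mL+mR=40/53 → advance +1; mR−mL=200/337 → turn +1·90°
n=2: pose=(-5,2,N); sL=25/58, sR=10/13; mL=255/1508, mR=905/1508; mL+mR=10/13 → advance +1; mR−mL=25/58 → turn +1·90°
n=3: pose=(-5,3,W); sL=200/377, sR=200/461; mL=-8400/173797, mR=83800/173797; mL+mR=200/461 → advance +1; mR−mL=200/377 → turn +1·90°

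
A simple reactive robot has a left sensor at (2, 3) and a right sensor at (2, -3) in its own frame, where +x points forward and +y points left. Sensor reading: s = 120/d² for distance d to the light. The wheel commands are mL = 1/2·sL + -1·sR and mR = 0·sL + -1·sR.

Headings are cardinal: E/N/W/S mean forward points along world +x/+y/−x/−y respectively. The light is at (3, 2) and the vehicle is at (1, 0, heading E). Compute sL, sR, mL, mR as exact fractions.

120 24/5 276/5 -24/5

left sensor world pos  = (3, 3); dL² = 1
right sensor world pos = (3, -3); dR² = 25
sL = 120/1 = 120
sR = 120/25 = 24/5
mL = 1/2·sL + -1·sR = 276/5
mR = 0·sL + -1·sR = -24/5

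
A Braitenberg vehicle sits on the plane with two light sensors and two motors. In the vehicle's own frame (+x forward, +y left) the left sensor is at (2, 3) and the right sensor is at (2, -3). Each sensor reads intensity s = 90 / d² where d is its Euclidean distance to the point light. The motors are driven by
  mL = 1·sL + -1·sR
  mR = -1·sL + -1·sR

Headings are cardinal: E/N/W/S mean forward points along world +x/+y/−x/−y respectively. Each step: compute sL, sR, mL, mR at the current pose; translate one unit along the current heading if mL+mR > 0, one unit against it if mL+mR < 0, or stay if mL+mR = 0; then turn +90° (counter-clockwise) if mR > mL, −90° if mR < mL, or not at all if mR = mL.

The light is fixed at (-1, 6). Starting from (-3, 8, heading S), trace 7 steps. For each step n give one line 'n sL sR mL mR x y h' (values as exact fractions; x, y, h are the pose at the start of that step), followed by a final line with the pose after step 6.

0 90 18/5 432/5 -468/5 -3 8 S
1 45/8 45/26 405/104 -765/104 -3 9 W
2 90/41 90/29 -1080/1189 -6300/1189 -2 9 N
3 45/13 45 -540/13 -630/13 -2 8 E
4 90 18/5 432/5 -468/5 -3 8 S
5 45/8 45/26 405/104 -765/104 -3 9 W
6 90/41 90/29 -1080/1189 -6300/1189 -2 9 N
final -2 8 E

n=0: pose=(-3,8,S); sL=90, sR=18/5; mL=432/5, mR=-468/5; mL+mR=-36/5 → advance -1; mR−mL=-180 → turn -1·90°
n=1: pose=(-3,9,W); sL=45/8, sR=45/26; mL=405/104, mR=-765/104; mL+mR=-45/13 → advance -1; mR−mL=-45/4 → turn -1·90°
n=2: pose=(-2,9,N); sL=90/41, sR=90/29; mL=-1080/1189, mR=-6300/1189; mL+mR=-180/29 → advance -1; mR−mL=-180/41 → turn -1·90°
n=3: pose=(-2,8,E); sL=45/13, sR=45; mL=-540/13, mR=-630/13; mL+mR=-90 → advance -1; mR−mL=-90/13 → turn -1·90°
n=4: pose=(-3,8,S); sL=90, sR=18/5; mL=432/5, mR=-468/5; mL+mR=-36/5 → advance -1; mR−mL=-180 → turn -1·90°
n=5: pose=(-3,9,W); sL=45/8, sR=45/26; mL=405/104, mR=-765/104; mL+mR=-45/13 → advance -1; mR−mL=-45/4 → turn -1·90°
n=6: pose=(-2,9,N); sL=90/41, sR=90/29; mL=-1080/1189, mR=-6300/1189; mL+mR=-180/29 → advance -1; mR−mL=-180/41 → turn -1·90°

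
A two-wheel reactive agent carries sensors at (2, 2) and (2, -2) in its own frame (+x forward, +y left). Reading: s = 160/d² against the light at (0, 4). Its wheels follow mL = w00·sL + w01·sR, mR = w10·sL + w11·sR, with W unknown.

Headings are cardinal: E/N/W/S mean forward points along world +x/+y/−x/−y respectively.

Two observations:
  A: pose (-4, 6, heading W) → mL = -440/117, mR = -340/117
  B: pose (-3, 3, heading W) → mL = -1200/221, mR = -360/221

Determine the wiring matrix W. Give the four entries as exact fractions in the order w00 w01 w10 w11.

obs A: pose=(-4,6,W) → sL=40/9, sR=40/13, mL=-440/117, mR=-340/117
obs B: pose=(-3,3,W) → sL=80/17, sR=80/13, mL=-1200/221, mR=-360/221
sensor matrix S = [[40/9, 40/13], [80/17, 80/13]]; det S = 25600/1989
solve [mL_A; mL_B] = S·[w00; w01] and [mR_A; mR_B] = S·[w10; w11]:
  w00 = -1/2, w01 = -1/2, w10 = -1, w11 = 1/2

-1/2 -1/2 -1 1/2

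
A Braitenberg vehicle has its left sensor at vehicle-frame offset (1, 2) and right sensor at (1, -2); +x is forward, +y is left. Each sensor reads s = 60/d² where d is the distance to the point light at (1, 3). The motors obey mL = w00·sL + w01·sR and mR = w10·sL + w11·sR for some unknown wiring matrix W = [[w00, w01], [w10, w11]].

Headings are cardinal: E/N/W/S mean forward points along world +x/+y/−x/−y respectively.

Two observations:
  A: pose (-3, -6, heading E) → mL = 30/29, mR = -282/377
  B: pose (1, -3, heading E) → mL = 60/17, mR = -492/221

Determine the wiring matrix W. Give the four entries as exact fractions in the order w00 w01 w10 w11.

1 0 -1/2 -1/2

obs A: pose=(-3,-6,E) → sL=30/29, sR=6/13, mL=30/29, mR=-282/377
obs B: pose=(1,-3,E) → sL=60/17, sR=12/13, mL=60/17, mR=-492/221
sensor matrix S = [[30/29, 6/13], [60/17, 12/13]]; det S = -4320/6409
solve [mL_A; mL_B] = S·[w00; w01] and [mR_A; mR_B] = S·[w10; w11]:
  w00 = 1, w01 = 0, w10 = -1/2, w11 = -1/2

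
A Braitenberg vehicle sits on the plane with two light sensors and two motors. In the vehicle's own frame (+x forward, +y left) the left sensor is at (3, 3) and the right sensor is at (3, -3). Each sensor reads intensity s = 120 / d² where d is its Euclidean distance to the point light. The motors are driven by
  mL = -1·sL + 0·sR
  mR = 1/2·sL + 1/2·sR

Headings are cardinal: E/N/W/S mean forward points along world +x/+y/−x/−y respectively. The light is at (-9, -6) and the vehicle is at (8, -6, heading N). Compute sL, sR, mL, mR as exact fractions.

left sensor world pos  = (5, -3); dL² = 205
right sensor world pos = (11, -3); dR² = 409
sL = 120/205 = 24/41
sR = 120/409 = 120/409
mL = -1·sL + 0·sR = -24/41
mR = 1/2·sL + 1/2·sR = 7368/16769

24/41 120/409 -24/41 7368/16769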